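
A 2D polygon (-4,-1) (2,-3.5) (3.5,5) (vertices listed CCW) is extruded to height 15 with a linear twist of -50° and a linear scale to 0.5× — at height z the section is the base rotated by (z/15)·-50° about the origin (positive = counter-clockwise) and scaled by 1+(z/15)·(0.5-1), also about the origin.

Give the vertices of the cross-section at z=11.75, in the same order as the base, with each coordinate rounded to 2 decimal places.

t = z/height = 11.75/15 = 0.783333
s = 1 + (scale-1)·z/height = 1 + (0.5-1)·11.75/15 = 0.608333
θ = twist·z/height = -50°·11.75/15 = -39.1667° = -0.683587 rad
cos θ = 0.775312, sin θ = -0.631578 (intermediates below are computed at full precision and shown rounded to 5 d.p.)
v1: (-4,-1) → rotate → (-3.73283,1.75100) → ×s → (-2.27080,1.06519) → (-2.27,1.07)
v2: (2,-3.5) → rotate → (-0.65990,-3.97675) → ×s → (-0.40144,-2.41919) → (-0.40,-2.42)
v3: (3.5,5) → rotate → (5.87148,1.66604) → ×s → (3.57182,1.01351) → (3.57,1.01)

Cross-section at z=11.75: (-2.27,1.07) (-0.40,-2.42) (3.57,1.01)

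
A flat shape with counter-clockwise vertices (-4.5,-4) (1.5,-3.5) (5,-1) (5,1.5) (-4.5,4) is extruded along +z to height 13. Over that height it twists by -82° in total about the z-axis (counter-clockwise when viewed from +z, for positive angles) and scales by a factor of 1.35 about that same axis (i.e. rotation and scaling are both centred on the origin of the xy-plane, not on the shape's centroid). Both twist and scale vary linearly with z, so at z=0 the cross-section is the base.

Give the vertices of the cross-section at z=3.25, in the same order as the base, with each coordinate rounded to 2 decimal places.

Cross-section at z=3.25: (-6.11,-2.36) (0.19,-4.14) (4.71,-2.92) (5.66,-0.38) (-3.06,5.79)

t = z/height = 3.25/13 = 0.25
s = 1 + (scale-1)·z/height = 1 + (1.35-1)·3.25/13 = 1.087500
θ = twist·z/height = -82°·3.25/13 = -20.5000° = -0.357792 rad
cos θ = 0.936672, sin θ = -0.350207 (intermediates below are computed at full precision and shown rounded to 5 d.p.)
v1: (-4.5,-4) → rotate → (-5.61585,-2.17076) → ×s → (-6.10724,-2.36070) → (-6.11,-2.36)
v2: (1.5,-3.5) → rotate → (0.17928,-3.80366) → ×s → (0.19497,-4.13648) → (0.19,-4.14)
v3: (5,-1) → rotate → (4.33315,-2.68771) → ×s → (4.71230,-2.92288) → (4.71,-2.92)
v4: (5,1.5) → rotate → (5.20867,-0.34603) → ×s → (5.66443,-0.37631) → (5.66,-0.38)
v5: (-4.5,4) → rotate → (-2.81420,5.32262) → ×s → (-3.06044,5.78835) → (-3.06,5.79)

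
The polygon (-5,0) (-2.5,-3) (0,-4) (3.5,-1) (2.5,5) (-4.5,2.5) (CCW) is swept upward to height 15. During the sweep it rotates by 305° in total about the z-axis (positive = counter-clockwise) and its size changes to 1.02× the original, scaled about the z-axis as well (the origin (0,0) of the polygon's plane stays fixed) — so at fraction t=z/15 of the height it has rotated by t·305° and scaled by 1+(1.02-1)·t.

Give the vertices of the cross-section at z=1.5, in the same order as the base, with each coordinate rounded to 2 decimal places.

Cross-section at z=1.5: (-4.32,-2.54) (-0.63,-3.86) (2.03,-3.45) (3.53,0.92) (-0.38,5.59) (-5.16,-0.13)

t = z/height = 1.5/15 = 0.1
s = 1 + (scale-1)·z/height = 1 + (1.02-1)·1.5/15 = 1.002000
θ = twist·z/height = 305°·1.5/15 = 30.5000° = 0.532325 rad
cos θ = 0.861629, sin θ = 0.507538 (intermediates below are computed at full precision and shown rounded to 5 d.p.)
v1: (-5,0) → rotate → (-4.30815,-2.53769) → ×s → (-4.31676,-2.54277) → (-4.32,-2.54)
v2: (-2.5,-3) → rotate → (-0.63146,-3.85373) → ×s → (-0.63272,-3.86144) → (-0.63,-3.86)
v3: (0,-4) → rotate → (2.03015,-3.44652) → ×s → (2.03421,-3.45341) → (2.03,-3.45)
v4: (3.5,-1) → rotate → (3.52324,0.91476) → ×s → (3.53029,0.91658) → (3.53,0.92)
v5: (2.5,5) → rotate → (-0.38362,5.57699) → ×s → (-0.38439,5.58815) → (-0.38,5.59)
v6: (-4.5,2.5) → rotate → (-5.14618,-0.12985) → ×s → (-5.15647,-0.13011) → (-5.16,-0.13)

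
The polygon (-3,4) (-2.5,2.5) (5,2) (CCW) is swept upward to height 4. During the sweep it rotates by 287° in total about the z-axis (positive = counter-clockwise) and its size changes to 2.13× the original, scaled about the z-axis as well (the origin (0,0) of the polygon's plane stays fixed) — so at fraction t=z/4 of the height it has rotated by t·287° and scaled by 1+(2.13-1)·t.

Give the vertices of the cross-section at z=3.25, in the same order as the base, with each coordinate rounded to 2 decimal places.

Cross-section at z=3.25: (9.59,0.01) (6.71,0.97) (-2.68,-9.98)

t = z/height = 3.25/4 = 0.8125
s = 1 + (scale-1)·z/height = 1 + (2.13-1)·3.25/4 = 1.918125
θ = twist·z/height = 287°·3.25/4 = 233.1875° = 4.069890 rad
cos θ = -0.599198, sin θ = -0.800601 (intermediates below are computed at full precision and shown rounded to 5 d.p.)
v1: (-3,4) → rotate → (5.00000,0.00501) → ×s → (9.59062,0.00961) → (9.59,0.01)
v2: (-2.5,2.5) → rotate → (3.49950,0.50351) → ×s → (6.71247,0.96579) → (6.71,0.97)
v3: (5,2) → rotate → (-1.39479,-5.20140) → ×s → (-2.67538,-9.97694) → (-2.68,-9.98)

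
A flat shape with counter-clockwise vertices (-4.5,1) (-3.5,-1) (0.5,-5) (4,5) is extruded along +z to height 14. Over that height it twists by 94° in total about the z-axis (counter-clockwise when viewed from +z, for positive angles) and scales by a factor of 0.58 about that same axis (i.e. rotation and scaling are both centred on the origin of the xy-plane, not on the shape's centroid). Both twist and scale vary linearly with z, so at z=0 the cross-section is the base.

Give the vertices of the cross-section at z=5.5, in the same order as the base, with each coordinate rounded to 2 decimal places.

t = z/height = 5.5/14 = 0.392857
s = 1 + (scale-1)·z/height = 1 + (0.58-1)·5.5/14 = 0.835000
θ = twist·z/height = 94°·5.5/14 = 36.9286° = 0.644525 rad
cos θ = 0.799385, sin θ = 0.600819 (intermediates below are computed at full precision and shown rounded to 5 d.p.)
v1: (-4.5,1) → rotate → (-4.19805,-1.90430) → ×s → (-3.50537,-1.59009) → (-3.51,-1.59)
v2: (-3.5,-1) → rotate → (-2.19703,-2.90225) → ×s → (-1.83452,-2.42338) → (-1.83,-2.42)
v3: (0.5,-5) → rotate → (3.40379,-3.69652) → ×s → (2.84216,-3.08659) → (2.84,-3.09)
v4: (4,5) → rotate → (0.19345,6.40020) → ×s → (0.16153,5.34417) → (0.16,5.34)

Cross-section at z=5.5: (-3.51,-1.59) (-1.83,-2.42) (2.84,-3.09) (0.16,5.34)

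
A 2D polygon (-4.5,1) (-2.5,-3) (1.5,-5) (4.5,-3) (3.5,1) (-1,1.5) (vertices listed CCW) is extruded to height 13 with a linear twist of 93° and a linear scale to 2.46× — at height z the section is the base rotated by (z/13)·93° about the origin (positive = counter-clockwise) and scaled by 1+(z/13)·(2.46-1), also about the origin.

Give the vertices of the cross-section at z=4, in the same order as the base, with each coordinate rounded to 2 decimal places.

Cross-section at z=4: (-6.42,-1.85) (-1.10,-5.55) (5.38,-5.32) (7.81,-0.69) (3.76,3.70) (-2.31,1.21)

t = z/height = 4/13 = 0.307692
s = 1 + (scale-1)·z/height = 1 + (2.46-1)·4/13 = 1.449231
θ = twist·z/height = 93°·4/13 = 28.6154° = 0.499433 rad
cos θ = 0.877854, sin θ = 0.478928 (intermediates below are computed at full precision and shown rounded to 5 d.p.)
v1: (-4.5,1) → rotate → (-4.42927,-1.27732) → ×s → (-6.41904,-1.85113) → (-6.42,-1.85)
v2: (-2.5,-3) → rotate → (-0.75785,-3.83088) → ×s → (-1.09830,-5.55183) → (-1.10,-5.55)
v3: (1.5,-5) → rotate → (3.71142,-3.67088) → ×s → (5.37870,-5.31995) → (5.38,-5.32)
v4: (4.5,-3) → rotate → (5.38713,-0.47839) → ×s → (7.80719,-0.69330) → (7.81,-0.69)
v5: (3.5,1) → rotate → (2.59356,2.55410) → ×s → (3.75867,3.70148) → (3.76,3.70)
v6: (-1,1.5) → rotate → (-1.59625,0.83785) → ×s → (-2.31333,1.21424) → (-2.31,1.21)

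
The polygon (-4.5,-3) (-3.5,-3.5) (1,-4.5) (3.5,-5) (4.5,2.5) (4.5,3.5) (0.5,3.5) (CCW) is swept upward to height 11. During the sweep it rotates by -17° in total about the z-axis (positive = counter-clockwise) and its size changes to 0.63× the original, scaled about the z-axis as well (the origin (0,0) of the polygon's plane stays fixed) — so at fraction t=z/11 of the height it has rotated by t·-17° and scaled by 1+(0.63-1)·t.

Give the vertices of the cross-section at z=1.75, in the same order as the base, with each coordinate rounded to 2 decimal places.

Cross-section at z=1.75: (-4.36,-2.62) (-3.45,-3.13) (0.74,-4.27) (3.07,-4.86) (4.34,2.15) (4.39,3.09) (0.63,3.27)

t = z/height = 1.75/11 = 0.159091
s = 1 + (scale-1)·z/height = 1 + (0.63-1)·1.75/11 = 0.941136
θ = twist·z/height = -17°·1.75/11 = -2.7045° = -0.047203 rad
cos θ = 0.998886, sin θ = -0.047186 (intermediates below are computed at full precision and shown rounded to 5 d.p.)
v1: (-4.5,-3) → rotate → (-4.63654,-2.78432) → ×s → (-4.36362,-2.62043) → (-4.36,-2.62)
v2: (-3.5,-3.5) → rotate → (-3.66125,-3.33095) → ×s → (-3.44574,-3.13488) → (-3.45,-3.13)
v3: (1,-4.5) → rotate → (0.78655,-4.54217) → ×s → (0.74025,-4.27480) → (0.74,-4.27)
v4: (3.5,-5) → rotate → (3.26017,-5.15958) → ×s → (3.06827,-4.85587) → (3.07,-4.86)
v5: (4.5,2.5) → rotate → (4.61295,2.28488) → ×s → (4.34142,2.15038) → (4.34,2.15)
v6: (4.5,3.5) → rotate → (4.66014,3.28377) → ×s → (4.38582,3.09047) → (4.39,3.09)
v7: (0.5,3.5) → rotate → (0.66459,3.47251) → ×s → (0.62547,3.26810) → (0.63,3.27)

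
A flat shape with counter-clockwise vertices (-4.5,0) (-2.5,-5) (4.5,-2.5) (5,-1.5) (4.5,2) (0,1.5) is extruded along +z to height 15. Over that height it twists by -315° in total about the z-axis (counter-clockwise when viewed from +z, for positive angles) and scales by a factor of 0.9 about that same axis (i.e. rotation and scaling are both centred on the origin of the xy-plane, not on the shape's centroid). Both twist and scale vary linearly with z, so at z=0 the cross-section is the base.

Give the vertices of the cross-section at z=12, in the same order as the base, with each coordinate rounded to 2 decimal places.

Cross-section at z=12: (1.28,-3.94) (5.09,-0.77) (0.91,4.65) (-0.11,4.80) (-3.03,3.37) (-1.31,-0.43)

t = z/height = 12/15 = 0.8
s = 1 + (scale-1)·z/height = 1 + (0.9-1)·12/15 = 0.920000
θ = twist·z/height = -315°·12/15 = -252.0000° = -4.398230 rad
cos θ = -0.309017, sin θ = 0.951057 (intermediates below are computed at full precision and shown rounded to 5 d.p.)
v1: (-4.5,0) → rotate → (1.39058,-4.27975) → ×s → (1.27933,-3.93737) → (1.28,-3.94)
v2: (-2.5,-5) → rotate → (5.52783,-0.83256) → ×s → (5.08560,-0.76595) → (5.09,-0.77)
v3: (4.5,-2.5) → rotate → (0.98706,5.05230) → ×s → (0.90810,4.64811) → (0.91,4.65)
v4: (5,-1.5) → rotate → (-0.11850,5.21881) → ×s → (-0.10902,4.80130) → (-0.11,4.80)
v5: (4.5,2) → rotate → (-3.29269,3.66172) → ×s → (-3.02927,3.36878) → (-3.03,3.37)
v6: (0,1.5) → rotate → (-1.42658,-0.46353) → ×s → (-1.31246,-0.42644) → (-1.31,-0.43)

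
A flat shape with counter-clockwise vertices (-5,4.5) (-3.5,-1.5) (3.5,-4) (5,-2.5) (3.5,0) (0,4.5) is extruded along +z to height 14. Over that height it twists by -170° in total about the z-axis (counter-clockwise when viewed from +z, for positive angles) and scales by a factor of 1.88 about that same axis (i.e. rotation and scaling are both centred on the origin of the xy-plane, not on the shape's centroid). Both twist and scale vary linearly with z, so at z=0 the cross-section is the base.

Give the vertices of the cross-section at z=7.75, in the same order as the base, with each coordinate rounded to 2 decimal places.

t = z/height = 7.75/14 = 0.553571
s = 1 + (scale-1)·z/height = 1 + (1.88-1)·7.75/14 = 1.487143
θ = twist·z/height = -170°·7.75/14 = -94.1071° = -1.642479 rad
cos θ = -0.071622, sin θ = -0.997432 (intermediates below are computed at full precision and shown rounded to 5 d.p.)
v1: (-5,4.5) → rotate → (4.84655,4.66486) → ×s → (7.20752,6.93732) → (7.21,6.94)
v2: (-3.5,-1.5) → rotate → (-1.24547,3.59844) → ×s → (-1.85219,5.35140) → (-1.85,5.35)
v3: (3.5,-4) → rotate → (-4.24040,-3.20452) → ×s → (-6.30609,-4.76559) → (-6.31,-4.77)
v4: (5,-2.5) → rotate → (-2.85169,-4.80810) → ×s → (-4.24087,-7.15034) → (-4.24,-7.15)
v5: (3.5,0) → rotate → (-0.25068,-3.49101) → ×s → (-0.37279,-5.19163) → (-0.37,-5.19)
v6: (0,4.5) → rotate → (4.48844,-0.32230) → ×s → (6.67496,-0.47930) → (6.67,-0.48)

Cross-section at z=7.75: (7.21,6.94) (-1.85,5.35) (-6.31,-4.77) (-4.24,-7.15) (-0.37,-5.19) (6.67,-0.48)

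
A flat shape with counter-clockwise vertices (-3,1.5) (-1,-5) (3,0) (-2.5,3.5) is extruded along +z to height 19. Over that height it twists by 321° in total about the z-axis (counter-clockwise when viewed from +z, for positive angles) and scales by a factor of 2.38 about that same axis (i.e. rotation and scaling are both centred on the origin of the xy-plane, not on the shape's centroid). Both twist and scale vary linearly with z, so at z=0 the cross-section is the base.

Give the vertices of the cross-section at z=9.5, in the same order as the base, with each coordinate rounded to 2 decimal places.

Cross-section at z=9.5: (3.93,-4.08) (4.41,7.40) (-4.78,1.69) (2.01,-6.99)

t = z/height = 9.5/19 = 0.5
s = 1 + (scale-1)·z/height = 1 + (2.38-1)·9.5/19 = 1.690000
θ = twist·z/height = 321°·9.5/19 = 160.5000° = 2.801253 rad
cos θ = -0.942641, sin θ = 0.333807 (intermediates below are computed at full precision and shown rounded to 5 d.p.)
v1: (-3,1.5) → rotate → (2.32721,-2.41538) → ×s → (3.93299,-4.08200) → (3.93,-4.08)
v2: (-1,-5) → rotate → (2.61168,4.37940) → ×s → (4.41373,7.40119) → (4.41,7.40)
v3: (3,0) → rotate → (-2.82792,1.00142) → ×s → (-4.77919,1.69240) → (-4.78,1.69)
v4: (-2.5,3.5) → rotate → (1.18828,-4.13376) → ×s → (2.00819,-6.98606) → (2.01,-6.99)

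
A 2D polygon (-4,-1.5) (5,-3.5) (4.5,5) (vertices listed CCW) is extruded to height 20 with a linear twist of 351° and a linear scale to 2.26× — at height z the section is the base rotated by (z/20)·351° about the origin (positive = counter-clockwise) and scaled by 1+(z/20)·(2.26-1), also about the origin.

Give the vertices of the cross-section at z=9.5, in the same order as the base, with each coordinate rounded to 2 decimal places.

t = z/height = 9.5/20 = 0.475
s = 1 + (scale-1)·z/height = 1 + (2.26-1)·9.5/20 = 1.598500
θ = twist·z/height = 351°·9.5/20 = 166.7250° = 2.909900 rad
cos θ = -0.973279, sin θ = 0.229625 (intermediates below are computed at full precision and shown rounded to 5 d.p.)
v1: (-4,-1.5) → rotate → (4.23755,0.54142) → ×s → (6.77373,0.86546) → (6.77,0.87)
v2: (5,-3.5) → rotate → (-4.06271,4.55460) → ×s → (-6.49424,7.28053) → (-6.49,7.28)
v3: (4.5,5) → rotate → (-5.52788,-3.83308) → ×s → (-8.83632,-6.12718) → (-8.84,-6.13)

Cross-section at z=9.5: (6.77,0.87) (-6.49,7.28) (-8.84,-6.13)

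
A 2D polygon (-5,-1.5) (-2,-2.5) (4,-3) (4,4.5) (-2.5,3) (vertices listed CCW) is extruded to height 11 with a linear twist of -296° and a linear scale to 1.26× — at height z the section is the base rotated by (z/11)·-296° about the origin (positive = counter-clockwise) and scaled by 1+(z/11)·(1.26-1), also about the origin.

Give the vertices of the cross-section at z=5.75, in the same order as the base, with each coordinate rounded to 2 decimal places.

Cross-section at z=5.75: (4.41,3.97) (0.84,3.54) (-5.56,1.14) (-1.93,-6.56) (4.02,-1.87)

t = z/height = 5.75/11 = 0.522727
s = 1 + (scale-1)·z/height = 1 + (1.26-1)·5.75/11 = 1.135909
θ = twist·z/height = -296°·5.75/11 = -154.7273° = -2.700500 rad
cos θ = -0.904286, sin θ = -0.426927 (intermediates below are computed at full precision and shown rounded to 5 d.p.)
v1: (-5,-1.5) → rotate → (3.88104,3.49107) → ×s → (4.40851,3.96553) → (4.41,3.97)
v2: (-2,-2.5) → rotate → (0.74125,3.11457) → ×s → (0.84200,3.53787) → (0.84,3.54)
v3: (4,-3) → rotate → (-4.89793,1.00515) → ×s → (-5.56360,1.14176) → (-5.56,1.14)
v4: (4,4.5) → rotate → (-1.69597,-5.77700) → ×s → (-1.92647,-6.56214) → (-1.93,-6.56)
v5: (-2.5,3) → rotate → (3.54150,-1.64554) → ×s → (4.02282,-1.86918) → (4.02,-1.87)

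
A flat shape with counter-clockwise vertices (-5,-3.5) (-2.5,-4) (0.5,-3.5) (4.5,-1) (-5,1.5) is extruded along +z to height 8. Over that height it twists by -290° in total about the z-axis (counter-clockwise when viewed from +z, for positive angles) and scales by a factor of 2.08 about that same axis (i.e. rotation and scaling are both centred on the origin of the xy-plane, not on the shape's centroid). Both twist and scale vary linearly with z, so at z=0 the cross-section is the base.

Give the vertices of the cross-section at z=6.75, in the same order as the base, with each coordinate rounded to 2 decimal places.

Cross-section at z=6.75: (10.13,-5.78) (8.95,-1.05) (5.64,3.72) (-1.95,8.59) (1.49,-9.86)

t = z/height = 6.75/8 = 0.84375
s = 1 + (scale-1)·z/height = 1 + (2.08-1)·6.75/8 = 1.911250
θ = twist·z/height = -290°·6.75/8 = -244.6875° = -4.270603 rad
cos θ = -0.427555, sin θ = 0.903989 (intermediates below are computed at full precision and shown rounded to 5 d.p.)
v1: (-5,-3.5) → rotate → (5.30174,-3.02350) → ×s → (10.13295,-5.77867) → (10.13,-5.78)
v2: (-2.5,-4) → rotate → (4.68484,-0.54975) → ×s → (8.95391,-1.05072) → (8.95,-1.05)
v3: (0.5,-3.5) → rotate → (2.95018,1.94844) → ×s → (5.63854,3.72395) → (5.64,3.72)
v4: (4.5,-1) → rotate → (-1.02001,4.49551) → ×s → (-1.94949,8.59204) → (-1.95,8.59)
v5: (-5,1.5) → rotate → (0.78179,-5.16128) → ×s → (1.49420,-9.86449) → (1.49,-9.86)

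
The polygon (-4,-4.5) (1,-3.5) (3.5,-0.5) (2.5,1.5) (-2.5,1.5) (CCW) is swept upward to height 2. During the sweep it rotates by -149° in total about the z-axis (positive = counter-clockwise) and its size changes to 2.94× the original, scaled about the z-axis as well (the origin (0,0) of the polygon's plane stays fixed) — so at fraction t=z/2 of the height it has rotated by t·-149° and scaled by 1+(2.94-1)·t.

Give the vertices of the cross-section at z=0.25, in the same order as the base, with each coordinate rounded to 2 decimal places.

Cross-section at z=0.25: (-6.50,-3.71) (-0.21,-4.52) (3.92,-1.98) (3.54,0.77) (-2.35,2.76)

t = z/height = 0.25/2 = 0.125
s = 1 + (scale-1)·z/height = 1 + (2.94-1)·0.25/2 = 1.242500
θ = twist·z/height = -149°·0.25/2 = -18.6250° = -0.325068 rad
cos θ = 0.947629, sin θ = -0.319373 (intermediates below are computed at full precision and shown rounded to 5 d.p.)
v1: (-4,-4.5) → rotate → (-5.22769,-2.98684) → ×s → (-6.49541,-3.71115) → (-6.50,-3.71)
v2: (1,-3.5) → rotate → (-0.17018,-3.63607) → ×s → (-0.21144,-4.51782) → (-0.21,-4.52)
v3: (3.5,-0.5) → rotate → (3.15702,-1.59162) → ×s → (3.92259,-1.97759) → (3.92,-1.98)
v4: (2.5,1.5) → rotate → (2.84813,0.62301) → ×s → (3.53880,0.77409) → (3.54,0.77)
v5: (-2.5,1.5) → rotate → (-1.89001,2.21988) → ×s → (-2.34834,2.75820) → (-2.35,2.76)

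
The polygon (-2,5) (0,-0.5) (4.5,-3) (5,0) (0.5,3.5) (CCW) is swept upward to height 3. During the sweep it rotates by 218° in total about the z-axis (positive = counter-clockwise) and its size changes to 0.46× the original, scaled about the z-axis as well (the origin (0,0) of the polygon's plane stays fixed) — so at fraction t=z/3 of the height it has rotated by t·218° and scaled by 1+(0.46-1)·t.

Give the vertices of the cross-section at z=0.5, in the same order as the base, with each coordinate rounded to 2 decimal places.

t = z/height = 0.5/3 = 0.166667
s = 1 + (scale-1)·z/height = 1 + (0.46-1)·0.5/3 = 0.910000
θ = twist·z/height = 218°·0.5/3 = 36.3333° = 0.634136 rad
cos θ = 0.805584, sin θ = 0.592482 (intermediates below are computed at full precision and shown rounded to 5 d.p.)
v1: (-2,5) → rotate → (-4.57358,2.84295) → ×s → (-4.16196,2.58709) → (-4.16,2.59)
v2: (0,-0.5) → rotate → (0.29624,-0.40279) → ×s → (0.26958,-0.36654) → (0.27,-0.37)
v3: (4.5,-3) → rotate → (5.40257,0.24942) → ×s → (4.91634,0.22697) → (4.92,0.23)
v4: (5,0) → rotate → (4.02792,2.96241) → ×s → (3.66541,2.69579) → (3.67,2.70)
v5: (0.5,3.5) → rotate → (-1.67089,3.11578) → ×s → (-1.52051,2.83536) → (-1.52,2.84)

Cross-section at z=0.5: (-4.16,2.59) (0.27,-0.37) (4.92,0.23) (3.67,2.70) (-1.52,2.84)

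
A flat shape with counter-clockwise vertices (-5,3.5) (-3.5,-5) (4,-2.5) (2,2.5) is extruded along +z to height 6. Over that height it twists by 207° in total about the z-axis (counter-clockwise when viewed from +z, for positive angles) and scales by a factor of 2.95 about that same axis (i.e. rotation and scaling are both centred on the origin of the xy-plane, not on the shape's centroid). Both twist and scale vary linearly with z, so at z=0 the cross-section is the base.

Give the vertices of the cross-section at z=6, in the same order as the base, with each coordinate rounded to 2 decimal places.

Cross-section at z=6: (17.83,-2.50) (2.50,17.83) (-13.86,1.21) (-1.91,-9.25)

t = z/height = 6/6 = 1
s = 1 + (scale-1)·z/height = 1 + (2.95-1)·6/6 = 2.950000
θ = twist·z/height = 207°·6/6 = 207.0000° = 3.612832 rad
cos θ = -0.891007, sin θ = -0.453990 (intermediates below are computed at full precision and shown rounded to 5 d.p.)
v1: (-5,3.5) → rotate → (6.04400,-0.84857) → ×s → (17.82980,-2.50328) → (17.83,-2.50)
v2: (-3.5,-5) → rotate → (0.84857,6.04400) → ×s → (2.50328,17.82980) → (2.50,17.83)
v3: (4,-2.5) → rotate → (-4.69900,0.41155) → ×s → (-13.86206,1.21409) → (-13.86,1.21)
v4: (2,2.5) → rotate → (-0.64704,-3.13550) → ×s → (-1.90876,-9.24972) → (-1.91,-9.25)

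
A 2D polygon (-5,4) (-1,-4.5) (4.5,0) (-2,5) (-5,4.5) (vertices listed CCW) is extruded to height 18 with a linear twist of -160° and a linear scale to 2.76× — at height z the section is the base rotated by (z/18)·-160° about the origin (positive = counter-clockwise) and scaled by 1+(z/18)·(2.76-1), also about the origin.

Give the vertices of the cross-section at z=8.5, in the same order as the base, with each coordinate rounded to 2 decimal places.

t = z/height = 8.5/18 = 0.472222
s = 1 + (scale-1)·z/height = 1 + (2.76-1)·8.5/18 = 1.831111
θ = twist·z/height = -160°·8.5/18 = -75.5556° = -1.318693 rad
cos θ = 0.249441, sin θ = -0.968390 (intermediates below are computed at full precision and shown rounded to 5 d.p.)
v1: (-5,4) → rotate → (2.62635,5.83971) → ×s → (4.80915,10.69317) → (4.81,10.69)
v2: (-1,-4.5) → rotate → (-4.60720,-0.15410) → ×s → (-8.43629,-0.28217) → (-8.44,-0.28)
v3: (4.5,0) → rotate → (1.12249,-4.35775) → ×s → (2.05540,-7.97953) → (2.06,-7.98)
v4: (-2,5) → rotate → (4.34307,3.18399) → ×s → (7.95264,5.83023) → (7.95,5.83)
v5: (-5,4.5) → rotate → (3.11055,5.96443) → ×s → (5.69576,10.92154) → (5.70,10.92)

Cross-section at z=8.5: (4.81,10.69) (-8.44,-0.28) (2.06,-7.98) (7.95,5.83) (5.70,10.92)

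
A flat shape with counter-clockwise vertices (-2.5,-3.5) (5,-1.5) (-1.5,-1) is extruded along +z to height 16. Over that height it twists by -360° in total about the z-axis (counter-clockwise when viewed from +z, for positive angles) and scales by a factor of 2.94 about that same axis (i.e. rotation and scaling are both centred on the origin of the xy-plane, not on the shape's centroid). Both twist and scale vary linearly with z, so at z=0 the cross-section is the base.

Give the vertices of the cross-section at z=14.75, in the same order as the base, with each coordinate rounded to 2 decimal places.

t = z/height = 14.75/16 = 0.921875
s = 1 + (scale-1)·z/height = 1 + (2.94-1)·14.75/16 = 2.788438
θ = twist·z/height = -360°·14.75/16 = -331.8750° = -5.792311 rad
cos θ = 0.881921, sin θ = 0.471397 (intermediates below are computed at full precision and shown rounded to 5 d.p.)
v1: (-2.5,-3.5) → rotate → (-0.55491,-4.26522) → ×s → (-1.54734,-11.89329) → (-1.55,-11.89)
v2: (5,-1.5) → rotate → (5.11670,1.03410) → ×s → (14.26760,2.88353) → (14.27,2.88)
v3: (-1.5,-1) → rotate → (-0.85149,-1.58902) → ×s → (-2.37431,-4.43087) → (-2.37,-4.43)

Cross-section at z=14.75: (-1.55,-11.89) (14.27,2.88) (-2.37,-4.43)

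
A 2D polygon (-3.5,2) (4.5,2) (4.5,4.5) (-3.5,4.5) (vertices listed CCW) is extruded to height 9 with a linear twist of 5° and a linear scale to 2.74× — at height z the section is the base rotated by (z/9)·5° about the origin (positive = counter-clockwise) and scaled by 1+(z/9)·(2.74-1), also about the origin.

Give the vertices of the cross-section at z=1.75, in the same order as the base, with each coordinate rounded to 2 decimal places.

Cross-section at z=1.75: (-4.73,2.60) (5.98,2.78) (5.92,6.12) (-4.79,5.94)

t = z/height = 1.75/9 = 0.194444
s = 1 + (scale-1)·z/height = 1 + (2.74-1)·1.75/9 = 1.338333
θ = twist·z/height = 5°·1.75/9 = 0.9722° = 0.016968 rad
cos θ = 0.999856, sin θ = 0.016968 (intermediates below are computed at full precision and shown rounded to 5 d.p.)
v1: (-3.5,2) → rotate → (-3.53343,1.94033) → ×s → (-4.72891,2.59680) → (-4.73,2.60)
v2: (4.5,2) → rotate → (4.46542,2.07607) → ×s → (5.97622,2.77847) → (5.98,2.78)
v3: (4.5,4.5) → rotate → (4.42300,4.57571) → ×s → (5.91945,6.12382) → (5.92,6.12)
v4: (-3.5,4.5) → rotate → (-3.57585,4.43997) → ×s → (-4.78568,5.94215) → (-4.79,5.94)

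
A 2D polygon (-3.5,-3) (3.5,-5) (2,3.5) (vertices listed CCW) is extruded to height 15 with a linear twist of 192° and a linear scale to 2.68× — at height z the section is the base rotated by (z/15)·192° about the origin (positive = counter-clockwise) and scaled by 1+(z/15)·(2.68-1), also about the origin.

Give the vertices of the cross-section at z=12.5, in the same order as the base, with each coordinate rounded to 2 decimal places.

Cross-section at z=12.5: (10.36,3.89) (-3.79,14.15) (-7.38,-6.25)

t = z/height = 12.5/15 = 0.833333
s = 1 + (scale-1)·z/height = 1 + (2.68-1)·12.5/15 = 2.400000
θ = twist·z/height = 192°·12.5/15 = 160.0000° = 2.792527 rad
cos θ = -0.939693, sin θ = 0.342020 (intermediates below are computed at full precision and shown rounded to 5 d.p.)
v1: (-3.5,-3) → rotate → (4.31498,1.62201) → ×s → (10.35596,3.89282) → (10.36,3.89)
v2: (3.5,-5) → rotate → (-1.57882,5.89553) → ×s → (-3.78918,14.14928) → (-3.79,14.15)
v3: (2,3.5) → rotate → (-3.07646,-2.60488) → ×s → (-7.38349,-6.25172) → (-7.38,-6.25)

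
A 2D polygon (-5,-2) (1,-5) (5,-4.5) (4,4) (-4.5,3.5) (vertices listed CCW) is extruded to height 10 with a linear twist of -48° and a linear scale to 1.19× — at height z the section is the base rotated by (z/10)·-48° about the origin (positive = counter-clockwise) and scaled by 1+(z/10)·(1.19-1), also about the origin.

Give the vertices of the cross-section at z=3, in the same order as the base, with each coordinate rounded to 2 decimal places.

Cross-section at z=3: (-5.64,-0.73) (-0.29,-5.38) (3.94,-5.92) (5.15,3.04) (-3.69,4.77)

t = z/height = 3/10 = 0.3
s = 1 + (scale-1)·z/height = 1 + (1.19-1)·3/10 = 1.057000
θ = twist·z/height = -48°·3/10 = -14.4000° = -0.251327 rad
cos θ = 0.968583, sin θ = -0.248690 (intermediates below are computed at full precision and shown rounded to 5 d.p.)
v1: (-5,-2) → rotate → (-5.34030,-0.69372) → ×s → (-5.64469,-0.73326) → (-5.64,-0.73)
v2: (1,-5) → rotate → (-0.27487,-5.09161) → ×s → (-0.29053,-5.38183) → (-0.29,-5.38)
v3: (5,-4.5) → rotate → (3.72381,-5.60207) → ×s → (3.93607,-5.92139) → (3.94,-5.92)
v4: (4,4) → rotate → (4.86909,2.87957) → ×s → (5.14663,3.04371) → (5.15,3.04)
v5: (-4.5,3.5) → rotate → (-3.48821,4.50915) → ×s → (-3.68704,4.76617) → (-3.69,4.77)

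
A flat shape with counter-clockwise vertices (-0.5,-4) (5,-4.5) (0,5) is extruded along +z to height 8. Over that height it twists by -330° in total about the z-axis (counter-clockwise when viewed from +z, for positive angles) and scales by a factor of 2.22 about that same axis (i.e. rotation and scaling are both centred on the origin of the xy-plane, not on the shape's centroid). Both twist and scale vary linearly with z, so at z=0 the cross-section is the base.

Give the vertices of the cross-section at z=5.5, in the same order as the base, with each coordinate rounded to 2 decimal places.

Cross-section at z=5.5: (6.00,4.36) (-0.25,12.37) (-6.71,-6.28)

t = z/height = 5.5/8 = 0.6875
s = 1 + (scale-1)·z/height = 1 + (2.22-1)·5.5/8 = 1.838750
θ = twist·z/height = -330°·5.5/8 = -226.8750° = -3.959716 rad
cos θ = -0.683592, sin θ = 0.729864 (intermediates below are computed at full precision and shown rounded to 5 d.p.)
v1: (-0.5,-4) → rotate → (3.26125,2.36944) → ×s → (5.99663,4.35680) → (6.00,4.36)
v2: (5,-4.5) → rotate → (-0.13357,6.72549) → ×s → (-0.24561,12.36649) → (-0.25,12.37)
v3: (0,5) → rotate → (-3.64932,-3.41796) → ×s → (-6.71019,-6.28478) → (-6.71,-6.28)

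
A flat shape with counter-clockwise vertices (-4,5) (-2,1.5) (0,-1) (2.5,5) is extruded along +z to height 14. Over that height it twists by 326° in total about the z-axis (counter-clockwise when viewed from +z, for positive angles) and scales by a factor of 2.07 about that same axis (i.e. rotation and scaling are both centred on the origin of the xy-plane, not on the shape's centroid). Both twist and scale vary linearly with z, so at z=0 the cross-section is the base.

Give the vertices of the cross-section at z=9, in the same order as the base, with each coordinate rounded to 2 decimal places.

t = z/height = 9/14 = 0.642857
s = 1 + (scale-1)·z/height = 1 + (2.07-1)·9/14 = 1.687857
θ = twist·z/height = 326°·9/14 = 209.5714° = 3.657711 rad
cos θ = -0.869741, sin θ = -0.493508 (intermediates below are computed at full precision and shown rounded to 5 d.p.)
v1: (-4,5) → rotate → (5.94651,-2.37467) → ×s → (10.03685,-4.00811) → (10.04,-4.01)
v2: (-2,1.5) → rotate → (2.47974,-0.31760) → ×s → (4.18545,-0.53606) → (4.19,-0.54)
v3: (0,-1) → rotate → (-0.49351,0.86974) → ×s → (-0.83297,1.46800) → (-0.83,1.47)
v4: (2.5,5) → rotate → (0.29319,-5.58248) → ×s → (0.49486,-9.42242) → (0.49,-9.42)

Cross-section at z=9: (10.04,-4.01) (4.19,-0.54) (-0.83,1.47) (0.49,-9.42)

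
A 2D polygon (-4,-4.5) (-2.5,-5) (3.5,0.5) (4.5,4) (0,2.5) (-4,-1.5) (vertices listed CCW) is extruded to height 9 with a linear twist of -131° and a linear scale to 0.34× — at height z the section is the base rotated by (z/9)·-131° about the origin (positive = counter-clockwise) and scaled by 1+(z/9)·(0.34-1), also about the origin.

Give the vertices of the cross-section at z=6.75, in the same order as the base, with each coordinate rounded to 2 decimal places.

t = z/height = 6.75/9 = 0.75
s = 1 + (scale-1)·z/height = 1 + (0.34-1)·6.75/9 = 0.505000
θ = twist·z/height = -131°·6.75/9 = -98.2500° = -1.714786 rad
cos θ = -0.143493, sin θ = -0.989651 (intermediates below are computed at full precision and shown rounded to 5 d.p.)
v1: (-4,-4.5) → rotate → (-3.87946,4.60432) → ×s → (-1.95913,2.32518) → (-1.96,2.33)
v2: (-2.5,-5) → rotate → (-4.58953,3.19159) → ×s → (-2.31771,1.61175) → (-2.32,1.61)
v3: (3.5,0.5) → rotate → (-0.00740,-3.53553) → ×s → (-0.00374,-1.78544) → (0.00,-1.79)
v4: (4.5,4) → rotate → (3.31289,-5.02740) → ×s → (1.67301,-2.53884) → (1.67,-2.54)
v5: (0,2.5) → rotate → (2.47413,-0.35873) → ×s → (1.24943,-0.18116) → (1.25,-0.18)
v6: (-4,-1.5) → rotate → (-0.91051,4.17384) → ×s → (-0.45981,2.10779) → (-0.46,2.11)

Cross-section at z=6.75: (-1.96,2.33) (-2.32,1.61) (0.00,-1.79) (1.67,-2.54) (1.25,-0.18) (-0.46,2.11)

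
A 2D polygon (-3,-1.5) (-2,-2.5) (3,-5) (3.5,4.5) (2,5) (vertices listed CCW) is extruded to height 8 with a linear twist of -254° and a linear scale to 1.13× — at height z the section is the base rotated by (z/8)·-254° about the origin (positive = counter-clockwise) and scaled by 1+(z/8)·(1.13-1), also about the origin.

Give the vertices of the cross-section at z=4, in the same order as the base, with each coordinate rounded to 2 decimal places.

Cross-section at z=4: (0.65,3.51) (-0.84,3.30) (-6.18,0.65) (1.58,-5.86) (2.97,-4.91)

t = z/height = 4/8 = 0.5
s = 1 + (scale-1)·z/height = 1 + (1.13-1)·4/8 = 1.065000
θ = twist·z/height = -254°·4/8 = -127.0000° = -2.216568 rad
cos θ = -0.601815, sin θ = -0.798636 (intermediates below are computed at full precision and shown rounded to 5 d.p.)
v1: (-3,-1.5) → rotate → (0.60749,3.29863) → ×s → (0.64698,3.51304) → (0.65,3.51)
v2: (-2,-2.5) → rotate → (-0.79296,3.10181) → ×s → (-0.84450,3.30343) → (-0.84,3.30)
v3: (3,-5) → rotate → (-5.79862,0.61317) → ×s → (-6.17553,0.65302) → (-6.18,0.65)
v4: (3.5,4.5) → rotate → (1.48751,-5.50339) → ×s → (1.58420,-5.86111) → (1.58,-5.86)
v5: (2,5) → rotate → (2.78955,-4.60635) → ×s → (2.97087,-4.90576) → (2.97,-4.91)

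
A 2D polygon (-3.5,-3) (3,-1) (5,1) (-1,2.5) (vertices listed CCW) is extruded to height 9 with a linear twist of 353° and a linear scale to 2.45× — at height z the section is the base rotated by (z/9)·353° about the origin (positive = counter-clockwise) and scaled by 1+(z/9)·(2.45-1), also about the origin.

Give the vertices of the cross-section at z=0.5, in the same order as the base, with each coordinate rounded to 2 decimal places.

t = z/height = 0.5/9 = 0.0555556
s = 1 + (scale-1)·z/height = 1 + (2.45-1)·0.5/9 = 1.080556
θ = twist·z/height = 353°·0.5/9 = 19.6111° = 0.342278 rad
cos θ = 0.941992, sin θ = 0.335634 (intermediates below are computed at full precision and shown rounded to 5 d.p.)
v1: (-3.5,-3) → rotate → (-2.29007,-4.00070) → ×s → (-2.47455,-4.32298) → (-2.47,-4.32)
v2: (3,-1) → rotate → (3.16161,0.06491) → ×s → (3.41630,0.07014) → (3.42,0.07)
v3: (5,1) → rotate → (4.37433,2.62016) → ×s → (4.72670,2.83123) → (4.73,2.83)
v4: (-1,2.5) → rotate → (-1.78108,2.01935) → ×s → (-1.92455,2.18202) → (-1.92,2.18)

Cross-section at z=0.5: (-2.47,-4.32) (3.42,0.07) (4.73,2.83) (-1.92,2.18)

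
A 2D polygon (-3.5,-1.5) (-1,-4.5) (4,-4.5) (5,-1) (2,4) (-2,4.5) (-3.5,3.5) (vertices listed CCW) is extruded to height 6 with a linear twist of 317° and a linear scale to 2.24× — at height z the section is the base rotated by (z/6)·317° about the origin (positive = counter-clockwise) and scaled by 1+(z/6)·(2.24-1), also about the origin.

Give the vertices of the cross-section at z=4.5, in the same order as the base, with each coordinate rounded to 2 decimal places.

t = z/height = 4.5/6 = 0.75
s = 1 + (scale-1)·z/height = 1 + (2.24-1)·4.5/6 = 1.930000
θ = twist·z/height = 317°·4.5/6 = 237.7500° = 4.149520 rad
cos θ = -0.533615, sin θ = -0.845728 (intermediates below are computed at full precision and shown rounded to 5 d.p.)
v1: (-3.5,-1.5) → rotate → (0.59906,3.76047) → ×s → (1.15618,7.25771) → (1.16,7.26)
v2: (-1,-4.5) → rotate → (-3.27216,3.24699) → ×s → (-6.31527,6.26670) → (-6.32,6.27)
v3: (4,-4.5) → rotate → (-5.94023,-0.98165) → ×s → (-11.46465,-1.89458) → (-11.46,-1.89)
v4: (5,-1) → rotate → (-3.51380,-3.69502) → ×s → (-6.78163,-7.13140) → (-6.78,-7.13)
v5: (2,4) → rotate → (2.31568,-3.82591) → ×s → (4.46927,-7.38401) → (4.47,-7.38)
v6: (-2,4.5) → rotate → (4.87300,-0.70981) → ×s → (9.40490,-1.36993) → (9.40,-1.37)
v7: (-3.5,3.5) → rotate → (4.82770,1.09240) → ×s → (9.31746,2.10833) → (9.32,2.11)

Cross-section at z=4.5: (1.16,7.26) (-6.32,6.27) (-11.46,-1.89) (-6.78,-7.13) (4.47,-7.38) (9.40,-1.37) (9.32,2.11)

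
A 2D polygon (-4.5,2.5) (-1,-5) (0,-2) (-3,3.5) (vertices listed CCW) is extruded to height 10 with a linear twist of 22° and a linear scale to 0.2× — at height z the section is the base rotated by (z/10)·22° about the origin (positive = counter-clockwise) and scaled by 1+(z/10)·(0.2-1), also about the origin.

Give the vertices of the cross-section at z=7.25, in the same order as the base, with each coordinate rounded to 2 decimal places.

Cross-section at z=7.25: (-2.11,0.49) (0.17,-2.13) (0.23,-0.81) (-1.62,1.07)

t = z/height = 7.25/10 = 0.725
s = 1 + (scale-1)·z/height = 1 + (0.2-1)·7.25/10 = 0.420000
θ = twist·z/height = 22°·7.25/10 = 15.9500° = 0.278380 rad
cos θ = 0.961502, sin θ = 0.274798 (intermediates below are computed at full precision and shown rounded to 5 d.p.)
v1: (-4.5,2.5) → rotate → (-5.01375,1.16716) → ×s → (-2.10578,0.49021) → (-2.11,0.49)
v2: (-1,-5) → rotate → (0.41249,-5.08231) → ×s → (0.17325,-2.13457) → (0.17,-2.13)
v3: (0,-2) → rotate → (0.54960,-1.92300) → ×s → (0.23083,-0.80766) → (0.23,-0.81)
v4: (-3,3.5) → rotate → (-3.84630,2.54086) → ×s → (-1.61545,1.06716) → (-1.62,1.07)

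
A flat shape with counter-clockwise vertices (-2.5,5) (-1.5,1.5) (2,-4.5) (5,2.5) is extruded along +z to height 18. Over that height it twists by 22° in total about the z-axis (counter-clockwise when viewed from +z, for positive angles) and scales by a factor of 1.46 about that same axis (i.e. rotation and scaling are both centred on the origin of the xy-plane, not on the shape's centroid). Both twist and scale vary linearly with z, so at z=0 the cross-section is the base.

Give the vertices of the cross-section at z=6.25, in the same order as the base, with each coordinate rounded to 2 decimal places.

t = z/height = 6.25/18 = 0.347222
s = 1 + (scale-1)·z/height = 1 + (1.46-1)·6.25/18 = 1.159722
θ = twist·z/height = 22°·6.25/18 = 7.6389° = 0.133324 rad
cos θ = 0.991126, sin θ = 0.132929 (intermediates below are computed at full precision and shown rounded to 5 d.p.)
v1: (-2.5,5) → rotate → (-3.14246,4.62330) → ×s → (-3.64438,5.36175) → (-3.64,5.36)
v2: (-1.5,1.5) → rotate → (-1.68608,1.28729) → ×s → (-1.95539,1.49290) → (-1.96,1.49)
v3: (2,-4.5) → rotate → (2.58043,-4.19421) → ×s → (2.99258,-4.86411) → (2.99,-4.86)
v4: (5,2.5) → rotate → (4.62330,3.14246) → ×s → (5.36175,3.64438) → (5.36,3.64)

Cross-section at z=6.25: (-3.64,5.36) (-1.96,1.49) (2.99,-4.86) (5.36,3.64)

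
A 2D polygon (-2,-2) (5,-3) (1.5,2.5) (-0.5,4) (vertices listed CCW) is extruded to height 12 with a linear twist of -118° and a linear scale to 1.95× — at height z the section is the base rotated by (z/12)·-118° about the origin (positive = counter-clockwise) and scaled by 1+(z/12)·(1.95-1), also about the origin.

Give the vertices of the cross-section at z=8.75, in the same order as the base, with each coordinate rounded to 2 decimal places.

Cross-section at z=8.75: (-3.61,3.14) (-4.48,-8.79) (4.40,-2.24) (6.70,1.31)

t = z/height = 8.75/12 = 0.729167
s = 1 + (scale-1)·z/height = 1 + (1.95-1)·8.75/12 = 1.692708
θ = twist·z/height = -118°·8.75/12 = -86.0417° = -1.501710 rad
cos θ = 0.069031, sin θ = -0.997615 (intermediates below are computed at full precision and shown rounded to 5 d.p.)
v1: (-2,-2) → rotate → (-2.13329,1.85717) → ×s → (-3.61104,3.14364) → (-3.61,3.14)
v2: (5,-3) → rotate → (-2.64769,-5.19517) → ×s → (-4.48176,-8.79390) → (-4.48,-8.79)
v3: (1.5,2.5) → rotate → (2.59758,-1.32384) → ×s → (4.39695,-2.24088) → (4.40,-2.24)
v4: (-0.5,4) → rotate → (3.95594,0.77493) → ×s → (6.69626,1.31173) → (6.70,1.31)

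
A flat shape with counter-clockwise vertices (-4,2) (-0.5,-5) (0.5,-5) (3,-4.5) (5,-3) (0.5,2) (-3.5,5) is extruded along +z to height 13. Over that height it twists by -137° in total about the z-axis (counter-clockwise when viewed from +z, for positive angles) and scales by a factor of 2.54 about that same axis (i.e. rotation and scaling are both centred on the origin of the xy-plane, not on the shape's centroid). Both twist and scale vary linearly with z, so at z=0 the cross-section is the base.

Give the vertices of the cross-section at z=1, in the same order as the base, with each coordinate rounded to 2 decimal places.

t = z/height = 1/13 = 0.0769231
s = 1 + (scale-1)·z/height = 1 + (2.54-1)·1/13 = 1.118462
θ = twist·z/height = -137°·1/13 = -10.5385° = -0.183931 rad
cos θ = 0.983132, sin θ = -0.182896 (intermediates below are computed at full precision and shown rounded to 5 d.p.)
v1: (-4,2) → rotate → (-3.56674,2.69785) → ×s → (-3.98926,3.01744) → (-3.99,3.02)
v2: (-0.5,-5) → rotate → (-1.40604,-4.82421) → ×s → (-1.57261,-5.39570) → (-1.57,-5.40)
v3: (0.5,-5) → rotate → (-0.42291,-5.00711) → ×s → (-0.47301,-5.60026) → (-0.47,-5.60)
v4: (3,-4.5) → rotate → (2.12637,-4.97278) → ×s → (2.37826,-5.56187) → (2.38,-5.56)
v5: (5,-3) → rotate → (4.36698,-3.86387) → ×s → (4.88429,-4.32160) → (4.88,-4.32)
v6: (0.5,2) → rotate → (0.85736,1.87482) → ×s → (0.95892,2.09691) → (0.96,2.10)
v7: (-3.5,5) → rotate → (-2.52649,5.55580) → ×s → (-2.82578,6.21394) → (-2.83,6.21)

Cross-section at z=1: (-3.99,3.02) (-1.57,-5.40) (-0.47,-5.60) (2.38,-5.56) (4.88,-4.32) (0.96,2.10) (-2.83,6.21)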